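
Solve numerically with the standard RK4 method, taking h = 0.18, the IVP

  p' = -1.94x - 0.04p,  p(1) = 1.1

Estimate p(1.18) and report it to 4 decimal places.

RK4: k1 = f(x_n, p_n); k2 = f(x_n + h/2, p_n + (h/2)·k1); k3 = f(x_n + h/2, p_n + (h/2)·k2); k4 = f(x_n + h, p_n + h·k3); p_{n+1} = p_n + (h/6)·(k1 + 2k2 + 2k3 + k4).
x=1.000000, p=1.100000:
  k1 = f(1.000000, 1.100000) = -1.984000
  k2 = f(1.090000, 0.921440) = -2.151458
  k3 = f(1.090000, 0.906369) = -2.150855
  k4 = f(1.180000, 0.712846) = -2.317714
  p ← 1.100000 + (0.18/6)·(k1 + 2k2 + 2k3 + k4) = 0.712810
p(1.18) ≈ 0.7128

0.7128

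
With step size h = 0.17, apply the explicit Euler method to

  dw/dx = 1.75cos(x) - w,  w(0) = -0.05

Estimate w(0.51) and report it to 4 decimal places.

0.7002

Euler: w_{n+1} = w_n + h·f(x_n, w_n).
x=0.000000, w=-0.050000: f=1.800000 → w ← -0.050000 + 0.17·1.800000 = 0.256000
x=0.170000, w=0.256000: f=1.468773 → w ← 0.256000 + 0.17·1.468773 = 0.505691
x=0.340000, w=0.505691: f=1.144129 → w ← 0.505691 + 0.17·1.144129 = 0.700193
w(0.51) ≈ 0.7002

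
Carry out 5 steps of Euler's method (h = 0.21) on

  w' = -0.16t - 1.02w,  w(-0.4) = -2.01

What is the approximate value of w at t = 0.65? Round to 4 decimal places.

Euler: w_{n+1} = w_n + h·f(t_n, w_n).
t=-0.400000, w=-2.010000: f=2.114200 → w ← -2.010000 + 0.21·2.114200 = -1.566018
t=-0.190000, w=-1.566018: f=1.627738 → w ← -1.566018 + 0.21·1.627738 = -1.224193
t=0.020000, w=-1.224193: f=1.245477 → w ← -1.224193 + 0.21·1.245477 = -0.962643
t=0.230000, w=-0.962643: f=0.945096 → w ← -0.962643 + 0.21·0.945096 = -0.764173
t=0.440000, w=-0.764173: f=0.709056 → w ← -0.764173 + 0.21·0.709056 = -0.615271
w(0.65) ≈ -0.6153

-0.6153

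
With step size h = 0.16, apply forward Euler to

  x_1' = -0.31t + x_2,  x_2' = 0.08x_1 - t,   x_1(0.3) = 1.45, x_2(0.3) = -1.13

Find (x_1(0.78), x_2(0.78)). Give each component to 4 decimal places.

0.8205, -1.3028

Euler on (x_1,x_2): x_1_{n+1} = x_1_n + h·x_1', x_2_{n+1} = x_2_n + h·x_2'.
0.300000: (1.450000, -1.130000); f=(-1.223000, -0.184000) → (1.254320, -1.159440)
0.460000: (1.254320, -1.159440); f=(-1.302040, -0.359654) → (1.045994, -1.216985)
0.620000: (1.045994, -1.216985); f=(-1.409185, -0.536321) → (0.820524, -1.302796)
(x_1(0.78), x_2(0.78)) ≈ (0.8205, -1.3028)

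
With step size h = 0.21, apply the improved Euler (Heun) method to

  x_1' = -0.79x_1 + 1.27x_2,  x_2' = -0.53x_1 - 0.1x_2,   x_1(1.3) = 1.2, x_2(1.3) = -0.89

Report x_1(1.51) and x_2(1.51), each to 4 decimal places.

0.7844, -0.9794

Heun on (x_1,x_2): k1 = f(x_n, state_n); k2 = f(x_n + h, state_n + h·k1); state_{n+1} = state_n + (h/2)·(k1 + k2).
1.300000: (1.200000, -0.890000)
  k1 = (-2.078300, -0.547000)
  predictor → (0.763557, -1.004870)
  k2 = (-1.879395, -0.304198)
  → (0.784442, -0.979376)
(x_1(1.51), x_2(1.51)) ≈ (0.7844, -0.9794)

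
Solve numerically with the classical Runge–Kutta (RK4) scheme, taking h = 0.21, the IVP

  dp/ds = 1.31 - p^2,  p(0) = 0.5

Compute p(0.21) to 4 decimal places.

0.6980

RK4: k1 = f(s_n, p_n); k2 = f(s_n + h/2, p_n + (h/2)·k1); k3 = f(s_n + h/2, p_n + (h/2)·k2); k4 = f(s_n + h, p_n + h·k3); p_{n+1} = p_n + (h/6)·(k1 + 2k2 + 2k3 + k4).
s=0.000000, p=0.500000:
  k1 = f(0.000000, 0.500000) = 1.060000
  k2 = f(0.105000, 0.611300) = 0.936312
  k3 = f(0.105000, 0.598313) = 0.952022
  k4 = f(0.210000, 0.699925) = 0.820106
  p ← 0.500000 + (0.21/6)·(k1 + 2k2 + 2k3 + k4) = 0.697987
p(0.21) ≈ 0.6980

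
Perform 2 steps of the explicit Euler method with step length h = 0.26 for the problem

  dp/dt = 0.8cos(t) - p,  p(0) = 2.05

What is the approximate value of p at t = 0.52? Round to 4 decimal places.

Euler: p_{n+1} = p_n + h·f(t_n, p_n).
t=0.000000, p=2.050000: f=-1.250000 → p ← 2.050000 + 0.26·(-1.250000) = 1.725000
t=0.260000, p=1.725000: f=-0.951888 → p ← 1.725000 + 0.26·(-0.951888) = 1.477509
p(0.52) ≈ 1.4775

1.4775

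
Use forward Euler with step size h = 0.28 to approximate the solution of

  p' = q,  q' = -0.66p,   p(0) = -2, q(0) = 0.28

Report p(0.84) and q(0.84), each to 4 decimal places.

Euler on (p,q): p_{n+1} = p_n + h·p', q_{n+1} = q_n + h·q'.
0.000000: (-2.000000, 0.280000); f=(0.280000, 1.320000) → (-1.921600, 0.649600)
0.280000: (-1.921600, 0.649600); f=(0.649600, 1.268256) → (-1.739712, 1.004712)
0.560000: (-1.739712, 1.004712); f=(1.004712, 1.148210) → (-1.458393, 1.326210)
(p(0.84), q(0.84)) ≈ (-1.4584, 1.3262)

-1.4584, 1.3262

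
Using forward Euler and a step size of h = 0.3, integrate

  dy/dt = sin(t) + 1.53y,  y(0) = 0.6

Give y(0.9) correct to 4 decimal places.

Euler: y_{n+1} = y_n + h·f(t_n, y_n).
t=0.000000, y=0.600000: f=0.918000 → y ← 0.600000 + 0.3·0.918000 = 0.875400
t=0.300000, y=0.875400: f=1.634882 → y ← 0.875400 + 0.3·1.634882 = 1.365865
t=0.600000, y=1.365865: f=2.654415 → y ← 1.365865 + 0.3·2.654415 = 2.162189
y(0.9) ≈ 2.1622

2.1622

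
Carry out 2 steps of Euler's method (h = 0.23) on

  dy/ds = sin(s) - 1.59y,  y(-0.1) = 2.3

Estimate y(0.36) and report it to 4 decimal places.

0.9406

Euler: y_{n+1} = y_n + h·f(s_n, y_n).
s=-0.100000, y=2.300000: f=-3.756833 → y ← 2.300000 + 0.23·(-3.756833) = 1.435928
s=0.130000, y=1.435928: f=-2.153492 → y ← 1.435928 + 0.23·(-2.153492) = 0.940625
y(0.36) ≈ 0.9406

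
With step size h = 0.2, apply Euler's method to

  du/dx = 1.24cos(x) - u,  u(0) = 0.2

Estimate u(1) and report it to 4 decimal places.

0.7743

Euler: u_{n+1} = u_n + h·f(x_n, u_n).
x=0.000000, u=0.200000: f=1.040000 → u ← 0.200000 + 0.2·1.040000 = 0.408000
x=0.200000, u=0.408000: f=0.807283 → u ← 0.408000 + 0.2·0.807283 = 0.569457
x=0.400000, u=0.569457: f=0.572659 → u ← 0.569457 + 0.2·0.572659 = 0.683988
x=0.600000, u=0.683988: f=0.339428 → u ← 0.683988 + 0.2·0.339428 = 0.751874
x=0.800000, u=0.751874: f=0.112042 → u ← 0.751874 + 0.2·0.112042 = 0.774282
u(1) ≈ 0.7743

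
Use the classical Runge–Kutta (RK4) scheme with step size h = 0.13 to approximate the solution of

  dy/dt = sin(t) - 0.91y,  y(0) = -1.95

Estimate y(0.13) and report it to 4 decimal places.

-1.7243

RK4: k1 = f(t_n, y_n); k2 = f(t_n + h/2, y_n + (h/2)·k1); k3 = f(t_n + h/2, y_n + (h/2)·k2); k4 = f(t_n + h, y_n + h·k3); y_{n+1} = y_n + (h/6)·(k1 + 2k2 + 2k3 + k4).
t=0.000000, y=-1.950000:
  k1 = f(0.000000, -1.950000) = 1.774500
  k2 = f(0.065000, -1.834658) = 1.734493
  k3 = f(0.065000, -1.837258) = 1.736859
  k4 = f(0.130000, -1.724208) = 1.698664
  y ← -1.950000 + (0.13/6)·(k1 + 2k2 + 2k3 + k4) = -1.724323
y(0.13) ≈ -1.7243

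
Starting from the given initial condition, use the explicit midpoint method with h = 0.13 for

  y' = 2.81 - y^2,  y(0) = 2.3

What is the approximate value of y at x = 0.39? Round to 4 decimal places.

1.8398

Midpoint: k1 = f(x_n, y_n); k2 = f(x_n + h/2, y_n + (h/2)·k1); y_{n+1} = y_n + h·k2.
x=0.000000, y=2.300000:
  k1 = f(0.000000, 2.300000) = -2.480000
  k2 = f(0.065000, 2.138800) = -1.764465
  y ← 2.300000 + 0.13·(-1.764465) = 2.070619
x=0.130000, y=2.070619:
  k1 = f(0.130000, 2.070619) = -1.477465
  k2 = f(0.195000, 1.974584) = -1.088983
  y ← 2.070619 + 0.13·(-1.088983) = 1.929052
x=0.260000, y=1.929052:
  k1 = f(0.260000, 1.929052) = -0.911240
  k2 = f(0.325000, 1.869821) = -0.686231
  y ← 1.929052 + 0.13·(-0.686231) = 1.839842
y(0.39) ≈ 1.8398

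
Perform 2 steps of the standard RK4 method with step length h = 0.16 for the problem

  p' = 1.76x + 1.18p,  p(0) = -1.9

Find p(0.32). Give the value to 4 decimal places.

RK4: k1 = f(x_n, p_n); k2 = f(x_n + h/2, p_n + (h/2)·k1); k3 = f(x_n + h/2, p_n + (h/2)·k2); k4 = f(x_n + h, p_n + h·k3); p_{n+1} = p_n + (h/6)·(k1 + 2k2 + 2k3 + k4).
x=0.000000, p=-1.900000:
  k1 = f(0.000000, -1.900000) = -2.242000
  k2 = f(0.080000, -2.079360) = -2.312845
  k3 = f(0.080000, -2.085028) = -2.319533
  k4 = f(0.160000, -2.271125) = -2.398328
  p ← -1.900000 + (0.16/6)·(k1 + 2k2 + 2k3 + k4) = -2.270802
x=0.160000, p=-2.270802:
  k1 = f(0.160000, -2.270802) = -2.397947
  k2 = f(0.240000, -2.462638) = -2.483513
  k3 = f(0.240000, -2.469483) = -2.491590
  k4 = f(0.320000, -2.669457) = -2.586759
  p ← -2.270802 + (0.16/6)·(k1 + 2k2 + 2k3 + k4) = -2.669067
p(0.32) ≈ -2.6691

-2.6691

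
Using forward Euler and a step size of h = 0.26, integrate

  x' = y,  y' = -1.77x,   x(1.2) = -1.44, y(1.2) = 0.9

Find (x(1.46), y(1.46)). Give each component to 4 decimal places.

-1.2060, 1.5627

Euler on (x,y): x_{n+1} = x_n + h·x', y_{n+1} = y_n + h·y'.
1.200000: (-1.440000, 0.900000); f=(0.900000, 2.548800) → (-1.206000, 1.562688)
(x(1.46), y(1.46)) ≈ (-1.2060, 1.5627)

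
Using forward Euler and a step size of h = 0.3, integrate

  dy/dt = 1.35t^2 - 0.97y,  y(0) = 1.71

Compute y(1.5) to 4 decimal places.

1.2084

Euler: y_{n+1} = y_n + h·f(t_n, y_n).
t=0.000000, y=1.710000: f=-1.658700 → y ← 1.710000 + 0.3·(-1.658700) = 1.212390
t=0.300000, y=1.212390: f=-1.054518 → y ← 1.212390 + 0.3·(-1.054518) = 0.896035
t=0.600000, y=0.896035: f=-0.383153 → y ← 0.896035 + 0.3·(-0.383153) = 0.781088
t=0.900000, y=0.781088: f=0.335844 → y ← 0.781088 + 0.3·0.335844 = 0.881842
t=1.200000, y=0.881842: f=1.088614 → y ← 0.881842 + 0.3·1.088614 = 1.208426
y(1.5) ≈ 1.2084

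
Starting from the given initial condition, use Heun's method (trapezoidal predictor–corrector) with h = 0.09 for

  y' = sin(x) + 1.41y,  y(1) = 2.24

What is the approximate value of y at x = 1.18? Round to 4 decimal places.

3.0657

Heun: k1 = f(x_n, y_n); k2 = f(x_n + h, y_n + h·k1); y_{n+1} = y_n + (h/2)·(k1 + k2).
x=1.000000, y=2.240000:
  k1 = f(1.000000, 2.240000) = 3.999871
  k2 = f(1.090000, 2.599988) = 4.552611
  y ← 2.240000 + (0.09/2)·(3.999871 + 4.552611) = 2.624862
x=1.090000, y=2.624862:
  k1 = f(1.090000, 2.624862) = 4.587682
  k2 = f(1.180000, 3.037753) = 5.207838
  y ← 2.624862 + (0.09/2)·(4.587682 + 5.207838) = 3.065660
y(1.18) ≈ 3.0657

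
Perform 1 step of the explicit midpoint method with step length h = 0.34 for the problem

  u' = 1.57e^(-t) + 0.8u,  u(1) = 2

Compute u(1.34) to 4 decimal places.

Midpoint: k1 = f(t_n, u_n); k2 = f(t_n + h/2, u_n + (h/2)·k1); u_{n+1} = u_n + h·k2.
t=1.000000, u=2.000000:
  k1 = f(1.000000, 2.000000) = 2.177571
  k2 = f(1.170000, 2.370187) = 2.383426
  u ← 2.000000 + 0.34·2.383426 = 2.810365
u(1.34) ≈ 2.8104

2.8104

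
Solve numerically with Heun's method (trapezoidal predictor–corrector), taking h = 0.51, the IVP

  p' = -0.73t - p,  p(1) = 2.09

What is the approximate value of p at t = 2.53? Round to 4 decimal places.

Heun: k1 = f(t_n, p_n); k2 = f(t_n + h, p_n + h·k1); p_{n+1} = p_n + (h/2)·(k1 + k2).
t=1.000000, p=2.090000:
  k1 = f(1.000000, 2.090000) = -2.820000
  k2 = f(1.510000, 0.651800) = -1.754100
  p ← 2.090000 + (0.51/2)·(-2.820000 + (-1.754100)) = 0.923604
t=1.510000, p=0.923604:
  k1 = f(1.510000, 0.923604) = -2.025905
  k2 = f(2.020000, -0.109607) = -1.364993
  p ← 0.923604 + (0.51/2)·(-2.025905 + (-1.364993)) = 0.058926
t=2.020000, p=0.058926:
  k1 = f(2.020000, 0.058926) = -1.533526
  k2 = f(2.530000, -0.723172) = -1.123728
  p ← 0.058926 + (0.51/2)·(-1.533526 + (-1.123728)) = -0.618674
p(2.53) ≈ -0.6187

-0.6187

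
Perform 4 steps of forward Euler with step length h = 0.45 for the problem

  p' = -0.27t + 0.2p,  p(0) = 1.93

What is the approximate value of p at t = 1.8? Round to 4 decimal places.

Euler: p_{n+1} = p_n + h·f(t_n, p_n).
t=0.000000, p=1.930000: f=0.386000 → p ← 1.930000 + 0.45·0.386000 = 2.103700
t=0.450000, p=2.103700: f=0.299240 → p ← 2.103700 + 0.45·0.299240 = 2.238358
t=0.900000, p=2.238358: f=0.204672 → p ← 2.238358 + 0.45·0.204672 = 2.330460
t=1.350000, p=2.330460: f=0.101592 → p ← 2.330460 + 0.45·0.101592 = 2.376177
p(1.8) ≈ 2.3762

2.3762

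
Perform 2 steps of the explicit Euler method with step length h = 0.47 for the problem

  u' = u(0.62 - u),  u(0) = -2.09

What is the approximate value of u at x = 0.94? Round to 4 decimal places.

Euler: u_{n+1} = u_n + h·f(x_n, u_n).
x=0.000000, u=-2.090000: f=-5.663900 → u ← -2.090000 + 0.47·(-5.663900) = -4.752033
x=0.470000, u=-4.752033: f=-25.528078 → u ← -4.752033 + 0.47·(-25.528078) = -16.750230
u(0.94) ≈ -16.7502

-16.7502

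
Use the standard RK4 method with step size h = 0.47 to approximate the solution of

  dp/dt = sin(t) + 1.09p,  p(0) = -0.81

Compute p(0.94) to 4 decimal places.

RK4: k1 = f(t_n, p_n); k2 = f(t_n + h/2, p_n + (h/2)·k1); k3 = f(t_n + h/2, p_n + (h/2)·k2); k4 = f(t_n + h, p_n + h·k3); p_{n+1} = p_n + (h/6)·(k1 + 2k2 + 2k3 + k4).
t=0.000000, p=-0.810000:
  k1 = f(0.000000, -0.810000) = -0.882900
  k2 = f(0.235000, -1.017482) = -0.876212
  k3 = f(0.235000, -1.015910) = -0.874499
  k4 = f(0.470000, -1.221014) = -0.878019
  p ← -0.810000 + (0.47/6)·(k1 + 2k2 + 2k3 + k4) = -1.222217
t=0.470000, p=-1.222217:
  k1 = f(0.470000, -1.222217) = -0.879330
  k2 = f(0.705000, -1.428859) = -0.909423
  k3 = f(0.705000, -1.435931) = -0.917131
  k4 = f(0.940000, -1.653268) = -0.994504
  p ← -1.222217 + (0.47/6)·(k1 + 2k2 + 2k3 + k4) = -1.655160
p(0.94) ≈ -1.6552

-1.6552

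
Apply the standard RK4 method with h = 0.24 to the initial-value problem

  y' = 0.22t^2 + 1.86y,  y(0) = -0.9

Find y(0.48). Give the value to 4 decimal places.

-2.1870

RK4: k1 = f(t_n, y_n); k2 = f(t_n + h/2, y_n + (h/2)·k1); k3 = f(t_n + h/2, y_n + (h/2)·k2); k4 = f(t_n + h, y_n + h·k3); y_{n+1} = y_n + (h/6)·(k1 + 2k2 + 2k3 + k4).
t=0.000000, y=-0.900000:
  k1 = f(0.000000, -0.900000) = -1.674000
  k2 = f(0.120000, -1.100880) = -2.044469
  k3 = f(0.120000, -1.145336) = -2.127157
  k4 = f(0.240000, -1.410518) = -2.610891
  y ← -0.900000 + (0.24/6)·(k1 + 2k2 + 2k3 + k4) = -1.405126
t=0.240000, y=-1.405126:
  k1 = f(0.240000, -1.405126) = -2.600862
  k2 = f(0.360000, -1.717229) = -3.165534
  k3 = f(0.360000, -1.784990) = -3.291569
  k4 = f(0.480000, -2.195102) = -4.032202
  y ← -1.405126 + (0.24/6)·(k1 + 2k2 + 2k3 + k4) = -2.187017
y(0.48) ≈ -2.1870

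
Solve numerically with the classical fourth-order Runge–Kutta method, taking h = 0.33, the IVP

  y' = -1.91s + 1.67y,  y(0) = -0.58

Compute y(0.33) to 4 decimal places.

RK4: k1 = f(s_n, y_n); k2 = f(s_n + h/2, y_n + (h/2)·k1); k3 = f(s_n + h/2, y_n + (h/2)·k2); k4 = f(s_n + h, y_n + h·k3); y_{n+1} = y_n + (h/6)·(k1 + 2k2 + 2k3 + k4).
s=0.000000, y=-0.580000:
  k1 = f(0.000000, -0.580000) = -0.968600
  k2 = f(0.165000, -0.739819) = -1.550648
  k3 = f(0.165000, -0.835857) = -1.711031
  k4 = f(0.330000, -1.144640) = -2.541849
  y ← -0.580000 + (0.33/6)·(k1 + 2k2 + 2k3 + k4) = -1.131859
y(0.33) ≈ -1.1319

-1.1319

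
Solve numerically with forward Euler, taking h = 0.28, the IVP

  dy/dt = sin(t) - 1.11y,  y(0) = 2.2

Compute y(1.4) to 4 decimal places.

Euler: y_{n+1} = y_n + h·f(t_n, y_n).
t=0.000000, y=2.200000: f=-2.442000 → y ← 2.200000 + 0.28·(-2.442000) = 1.516240
t=0.280000, y=1.516240: f=-1.406671 → y ← 1.516240 + 0.28·(-1.406671) = 1.122372
t=0.560000, y=1.122372: f=-0.714647 → y ← 1.122372 + 0.28·(-0.714647) = 0.922271
t=0.840000, y=0.922271: f=-0.279078 → y ← 0.922271 + 0.28·(-0.279078) = 0.844129
t=1.120000, y=0.844129: f=-0.036883 → y ← 0.844129 + 0.28·(-0.036883) = 0.833802
y(1.4) ≈ 0.8338

0.8338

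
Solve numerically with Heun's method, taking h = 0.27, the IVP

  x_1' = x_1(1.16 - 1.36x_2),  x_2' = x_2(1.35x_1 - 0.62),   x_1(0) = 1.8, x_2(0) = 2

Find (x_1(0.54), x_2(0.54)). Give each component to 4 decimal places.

Heun on (x_1,x_2): k1 = f(x_n, state_n); k2 = f(x_n + h, state_n + h·k1); state_{n+1} = state_n + (h/2)·(k1 + k2).
0.000000: (1.800000, 2.000000)
  k1 = (-2.808000, 3.620000)
  predictor → (1.041840, 2.977400)
  k2 = (-3.010151, 2.341677)
  → (1.014550, 2.804826)
0.270000: (1.014550, 2.804826)
  k1 = (-2.693187, 2.102616)
  predictor → (0.287389, 3.372533)
  k2 = (-0.984781, -0.782511)
  → (0.518024, 2.983041)
(x_1(0.54), x_2(0.54)) ≈ (0.5180, 2.9830)

0.5180, 2.9830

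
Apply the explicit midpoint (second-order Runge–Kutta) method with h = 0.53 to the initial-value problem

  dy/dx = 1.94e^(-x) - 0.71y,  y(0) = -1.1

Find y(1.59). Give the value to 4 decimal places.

Midpoint: k1 = f(x_n, y_n); k2 = f(x_n + h/2, y_n + (h/2)·k1); y_{n+1} = y_n + h·k2.
x=0.000000, y=-1.100000:
  k1 = f(0.000000, -1.100000) = 2.721000
  k2 = f(0.265000, -0.378935) = 1.757423
  y ← -1.100000 + 0.53·1.757423 = -0.168566
x=0.530000, y=-0.168566:
  k1 = f(0.530000, -0.168566) = 1.261575
  k2 = f(0.795000, 0.165752) = 0.758384
  y ← -0.168566 + 0.53·0.758384 = 0.233378
x=1.060000, y=0.233378:
  k1 = f(1.060000, 0.233378) = 0.506426
  k2 = f(1.325000, 0.367581) = 0.254675
  y ← 0.233378 + 0.53·0.254675 = 0.368356
y(1.59) ≈ 0.3684

0.3684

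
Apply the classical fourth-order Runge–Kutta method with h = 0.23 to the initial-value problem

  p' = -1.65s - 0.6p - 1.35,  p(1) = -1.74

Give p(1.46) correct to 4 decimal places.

-2.6858

RK4: k1 = f(s_n, p_n); k2 = f(s_n + h/2, p_n + (h/2)·k1); k3 = f(s_n + h/2, p_n + (h/2)·k2); k4 = f(s_n + h, p_n + h·k3); p_{n+1} = p_n + (h/6)·(k1 + 2k2 + 2k3 + k4).
s=1.000000, p=-1.740000:
  k1 = f(1.000000, -1.740000) = -1.956000
  k2 = f(1.115000, -1.964940) = -2.010786
  k3 = f(1.115000, -1.971240) = -2.007006
  k4 = f(1.230000, -2.201611) = -2.058533
  p ← -1.740000 + (0.23/6)·(k1 + 2k2 + 2k3 + k4) = -2.201921
s=1.230000, p=-2.201921:
  k1 = f(1.230000, -2.201921) = -2.058347
  k2 = f(1.345000, -2.438631) = -2.106071
  k3 = f(1.345000, -2.444119) = -2.102778
  k4 = f(1.460000, -2.685560) = -2.147664
  p ← -2.201921 + (0.23/6)·(k1 + 2k2 + 2k3 + k4) = -2.685830
p(1.46) ≈ -2.6858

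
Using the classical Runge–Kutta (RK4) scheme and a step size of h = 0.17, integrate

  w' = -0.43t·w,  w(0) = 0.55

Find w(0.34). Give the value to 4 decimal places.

0.5365

RK4: k1 = f(t_n, w_n); k2 = f(t_n + h/2, w_n + (h/2)·k1); k3 = f(t_n + h/2, w_n + (h/2)·k2); k4 = f(t_n + h, w_n + h·k3); w_{n+1} = w_n + (h/6)·(k1 + 2k2 + 2k3 + k4).
t=0.000000, w=0.550000:
  k1 = f(0.000000, 0.550000) = 0.000000
  k2 = f(0.085000, 0.550000) = -0.020103
  k3 = f(0.085000, 0.548291) = -0.020040
  k4 = f(0.170000, 0.546593) = -0.039956
  w ← 0.550000 + (0.17/6)·(k1 + 2k2 + 2k3 + k4) = 0.546593
t=0.170000, w=0.546593:
  k1 = f(0.170000, 0.546593) = -0.039956
  k2 = f(0.255000, 0.543197) = -0.059562
  k3 = f(0.255000, 0.541530) = -0.059379
  k4 = f(0.340000, 0.536499) = -0.078436
  w ← 0.546593 + (0.17/6)·(k1 + 2k2 + 2k3 + k4) = 0.536499
w(0.34) ≈ 0.5365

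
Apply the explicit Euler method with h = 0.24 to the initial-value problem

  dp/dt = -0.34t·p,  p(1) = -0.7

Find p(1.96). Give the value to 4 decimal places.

Euler: p_{n+1} = p_n + h·f(t_n, p_n).
t=1.000000, p=-0.700000: f=0.238000 → p ← -0.700000 + 0.24·0.238000 = -0.642880
t=1.240000, p=-0.642880: f=0.271038 → p ← -0.642880 + 0.24·0.271038 = -0.577831
t=1.480000, p=-0.577831: f=0.290764 → p ← -0.577831 + 0.24·0.290764 = -0.508047
t=1.720000, p=-0.508047: f=0.297106 → p ← -0.508047 + 0.24·0.297106 = -0.436742
p(1.96) ≈ -0.4367

-0.4367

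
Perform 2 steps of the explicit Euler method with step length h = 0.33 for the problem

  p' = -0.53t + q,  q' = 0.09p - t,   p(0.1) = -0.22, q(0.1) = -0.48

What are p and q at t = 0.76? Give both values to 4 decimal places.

-0.6425, -0.6732

Euler on (p,q): p_{n+1} = p_n + h·p', q_{n+1} = q_n + h·q'.
0.100000: (-0.220000, -0.480000); f=(-0.533000, -0.119800) → (-0.395890, -0.519534)
0.430000: (-0.395890, -0.519534); f=(-0.747434, -0.465630) → (-0.642543, -0.673192)
(p(0.76), q(0.76)) ≈ (-0.6425, -0.6732)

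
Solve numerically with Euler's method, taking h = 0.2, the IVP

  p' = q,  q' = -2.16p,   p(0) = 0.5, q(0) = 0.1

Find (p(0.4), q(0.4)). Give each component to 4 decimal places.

Euler on (p,q): p_{n+1} = p_n + h·p', q_{n+1} = q_n + h·q'.
0.000000: (0.500000, 0.100000); f=(0.100000, -1.080000) → (0.520000, -0.116000)
0.200000: (0.520000, -0.116000); f=(-0.116000, -1.123200) → (0.496800, -0.340640)
(p(0.4), q(0.4)) ≈ (0.4968, -0.3406)

0.4968, -0.3406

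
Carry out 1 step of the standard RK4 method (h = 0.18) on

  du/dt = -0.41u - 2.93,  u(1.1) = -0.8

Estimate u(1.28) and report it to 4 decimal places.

-1.2515

RK4: k1 = f(t_n, u_n); k2 = f(t_n + h/2, u_n + (h/2)·k1); k3 = f(t_n + h/2, u_n + (h/2)·k2); k4 = f(t_n + h, u_n + h·k3); u_{n+1} = u_n + (h/6)·(k1 + 2k2 + 2k3 + k4).
t=1.100000, u=-0.800000:
  k1 = f(1.100000, -0.800000) = -2.602000
  k2 = f(1.190000, -1.034180) = -2.505986
  k3 = f(1.190000, -1.025539) = -2.509529
  k4 = f(1.280000, -1.251715) = -2.416797
  u ← -0.800000 + (0.18/6)·(k1 + 2k2 + 2k3 + k4) = -1.251495
u(1.28) ≈ -1.2515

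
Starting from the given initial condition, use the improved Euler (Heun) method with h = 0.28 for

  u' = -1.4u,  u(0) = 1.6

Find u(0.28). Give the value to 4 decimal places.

Heun: k1 = f(t_n, u_n); k2 = f(t_n + h, u_n + h·k1); u_{n+1} = u_n + (h/2)·(k1 + k2).
t=0.000000, u=1.600000:
  k1 = f(0.000000, 1.600000) = -2.240000
  k2 = f(0.280000, 0.972800) = -1.361920
  u ← 1.600000 + (0.28/2)·(-2.240000 + (-1.361920)) = 1.095731
u(0.28) ≈ 1.0957

1.0957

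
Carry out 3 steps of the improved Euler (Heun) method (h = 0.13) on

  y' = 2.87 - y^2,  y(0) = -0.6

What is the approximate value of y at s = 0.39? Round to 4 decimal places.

Heun: k1 = f(s_n, y_n); k2 = f(s_n + h, y_n + h·k1); y_{n+1} = y_n + (h/2)·(k1 + k2).
s=0.000000, y=-0.600000:
  k1 = f(0.000000, -0.600000) = 2.510000
  k2 = f(0.130000, -0.273700) = 2.795088
  y ← -0.600000 + (0.13/2)·(2.510000 + 2.795088) = -0.255169
s=0.130000, y=-0.255169:
  k1 = f(0.130000, -0.255169) = 2.804889
  k2 = f(0.260000, 0.109466) = 2.858017
  y ← -0.255169 + (0.13/2)·(2.804889 + 2.858017) = 0.112920
s=0.260000, y=0.112920:
  k1 = f(0.260000, 0.112920) = 2.857249
  k2 = f(0.390000, 0.484362) = 2.635393
  y ← 0.112920 + (0.13/2)·(2.857249 + 2.635393) = 0.469941
y(0.39) ≈ 0.4699

0.4699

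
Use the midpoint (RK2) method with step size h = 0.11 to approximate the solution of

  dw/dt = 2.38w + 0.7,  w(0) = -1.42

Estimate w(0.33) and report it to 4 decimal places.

-2.7453

Midpoint: k1 = f(t_n, w_n); k2 = f(t_n + h/2, w_n + (h/2)·k1); w_{n+1} = w_n + h·k2.
t=0.000000, w=-1.420000:
  k1 = f(0.000000, -1.420000) = -2.679600
  k2 = f(0.055000, -1.567378) = -3.030360
  w ← -1.420000 + 0.11·(-3.030360) = -1.753340
t=0.110000, w=-1.753340:
  k1 = f(0.110000, -1.753340) = -3.472948
  k2 = f(0.165000, -1.944352) = -3.927557
  w ← -1.753340 + 0.11·(-3.927557) = -2.185371
t=0.220000, w=-2.185371:
  k1 = f(0.220000, -2.185371) = -4.501183
  k2 = f(0.275000, -2.432936) = -5.090387
  w ← -2.185371 + 0.11·(-5.090387) = -2.745313
w(0.33) ≈ -2.7453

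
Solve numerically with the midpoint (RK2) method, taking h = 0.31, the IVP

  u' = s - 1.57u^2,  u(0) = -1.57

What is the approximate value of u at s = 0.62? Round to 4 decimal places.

-29.6354

Midpoint: k1 = f(s_n, u_n); k2 = f(s_n + h/2, u_n + (h/2)·k1); u_{n+1} = u_n + h·k2.
s=0.000000, u=-1.570000:
  k1 = f(0.000000, -1.570000) = -3.869893
  k2 = f(0.155000, -2.169833) = -7.236838
  u ← -1.570000 + 0.31·(-7.236838) = -3.813420
s=0.310000, u=-3.813420:
  k1 = f(0.310000, -3.813420) = -22.521207
  k2 = f(0.465000, -7.304207) = -83.296759
  u ← -3.813420 + 0.31·(-83.296759) = -29.635415
u(0.62) ≈ -29.6354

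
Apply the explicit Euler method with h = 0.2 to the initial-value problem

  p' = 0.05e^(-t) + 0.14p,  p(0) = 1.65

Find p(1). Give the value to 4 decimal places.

Euler: p_{n+1} = p_n + h·f(t_n, p_n).
t=0.000000, p=1.650000: f=0.281000 → p ← 1.650000 + 0.2·0.281000 = 1.706200
t=0.200000, p=1.706200: f=0.279805 → p ← 1.706200 + 0.2·0.279805 = 1.762161
t=0.400000, p=1.762161: f=0.280219 → p ← 1.762161 + 0.2·0.280219 = 1.818205
t=0.600000, p=1.818205: f=0.281989 → p ← 1.818205 + 0.2·0.281989 = 1.874602
t=0.800000, p=1.874602: f=0.284911 → p ← 1.874602 + 0.2·0.284911 = 1.931585
p(1) ≈ 1.9316

1.9316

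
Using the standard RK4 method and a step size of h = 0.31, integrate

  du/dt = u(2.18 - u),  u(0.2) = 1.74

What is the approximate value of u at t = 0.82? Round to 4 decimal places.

RK4: k1 = f(t_n, u_n); k2 = f(t_n + h/2, u_n + (h/2)·k1); k3 = f(t_n + h/2, u_n + (h/2)·k2); k4 = f(t_n + h, u_n + h·k3); u_{n+1} = u_n + (h/6)·(k1 + 2k2 + 2k3 + k4).
t=0.200000, u=1.740000:
  k1 = f(0.200000, 1.740000) = 0.765600
  k2 = f(0.355000, 1.858668) = 0.597250
  k3 = f(0.355000, 1.832574) = 0.636684
  k4 = f(0.510000, 1.937372) = 0.470060
  u ← 1.740000 + (0.31/6)·(k1 + 2k2 + 2k3 + k4) = 1.931349
t=0.510000, u=1.931349:
  k1 = f(0.510000, 1.931349) = 0.480232
  k2 = f(0.665000, 2.005785) = 0.349438
  k3 = f(0.665000, 1.985512) = 0.386159
  k4 = f(0.820000, 2.051058) = 0.264467
  u ← 1.931349 + (0.31/6)·(k1 + 2k2 + 2k3 + k4) = 2.045837
u(0.82) ≈ 2.0458

2.0458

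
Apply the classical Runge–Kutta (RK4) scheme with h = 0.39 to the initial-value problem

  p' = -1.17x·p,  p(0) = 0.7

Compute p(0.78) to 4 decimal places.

RK4: k1 = f(x_n, p_n); k2 = f(x_n + h/2, p_n + (h/2)·k1); k3 = f(x_n + h/2, p_n + (h/2)·k2); k4 = f(x_n + h, p_n + h·k3); p_{n+1} = p_n + (h/6)·(k1 + 2k2 + 2k3 + k4).
x=0.000000, p=0.700000:
  k1 = f(0.000000, 0.700000) = 0.000000
  k2 = f(0.195000, 0.700000) = -0.159705
  k3 = f(0.195000, 0.668858) = -0.152600
  k4 = f(0.390000, 0.640486) = -0.292254
  p ← 0.700000 + (0.39/6)·(k1 + 2k2 + 2k3 + k4) = 0.640404
x=0.390000, p=0.640404:
  k1 = f(0.390000, 0.640404) = -0.292216
  k2 = f(0.585000, 0.583422) = -0.399323
  k3 = f(0.585000, 0.562536) = -0.385028
  k4 = f(0.780000, 0.490243) = -0.447396
  p ← 0.640404 + (0.39/6)·(k1 + 2k2 + 2k3 + k4) = 0.490363
p(0.78) ≈ 0.4904

0.4904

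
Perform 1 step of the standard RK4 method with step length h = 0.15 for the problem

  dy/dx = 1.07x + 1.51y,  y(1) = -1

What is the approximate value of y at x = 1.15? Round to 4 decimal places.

-1.0611

RK4: k1 = f(x_n, y_n); k2 = f(x_n + h/2, y_n + (h/2)·k1); k3 = f(x_n + h/2, y_n + (h/2)·k2); k4 = f(x_n + h, y_n + h·k3); y_{n+1} = y_n + (h/6)·(k1 + 2k2 + 2k3 + k4).
x=1.000000, y=-1.000000:
  k1 = f(1.000000, -1.000000) = -0.440000
  k2 = f(1.075000, -1.033000) = -0.409580
  k3 = f(1.075000, -1.030719) = -0.406135
  k4 = f(1.150000, -1.060920) = -0.371490
  y ← -1.000000 + (0.15/6)·(k1 + 2k2 + 2k3 + k4) = -1.061073
y(1.15) ≈ -1.0611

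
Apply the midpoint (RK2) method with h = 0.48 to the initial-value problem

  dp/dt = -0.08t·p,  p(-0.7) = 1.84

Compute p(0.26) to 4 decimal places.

Midpoint: k1 = f(t_n, p_n); k2 = f(t_n + h/2, p_n + (h/2)·k1); p_{n+1} = p_n + h·k2.
t=-0.700000, p=1.840000:
  k1 = f(-0.700000, 1.840000) = 0.103040
  k2 = f(-0.460000, 1.864730) = 0.068622
  p ← 1.840000 + 0.48·0.068622 = 1.872939
t=-0.220000, p=1.872939:
  k1 = f(-0.220000, 1.872939) = 0.032964
  k2 = f(0.020000, 1.880850) = -0.003009
  p ← 1.872939 + 0.48·(-0.003009) = 1.871494
p(0.26) ≈ 1.8715

1.8715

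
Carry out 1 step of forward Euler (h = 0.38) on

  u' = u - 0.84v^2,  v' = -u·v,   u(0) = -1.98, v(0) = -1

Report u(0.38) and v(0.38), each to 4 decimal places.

-3.0516, -1.7524

Euler on (u,v): u_{n+1} = u_n + h·u', v_{n+1} = v_n + h·v'.
0.000000: (-1.980000, -1.000000); f=(-2.820000, -1.980000) → (-3.051600, -1.752400)
(u(0.38), v(0.38)) ≈ (-3.0516, -1.7524)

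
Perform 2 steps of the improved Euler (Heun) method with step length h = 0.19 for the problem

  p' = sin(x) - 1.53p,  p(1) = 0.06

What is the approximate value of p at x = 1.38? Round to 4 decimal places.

Heun: k1 = f(x_n, p_n); k2 = f(x_n + h, p_n + h·k1); p_{n+1} = p_n + (h/2)·(k1 + k2).
x=1.000000, p=0.060000:
  k1 = f(1.000000, 0.060000) = 0.749671
  k2 = f(1.190000, 0.202437) = 0.618640
  p ← 0.060000 + (0.19/2)·(0.749671 + 0.618640) = 0.189990
x=1.190000, p=0.189990:
  k1 = f(1.190000, 0.189990) = 0.637685
  k2 = f(1.380000, 0.311150) = 0.505795
  p ← 0.189990 + (0.19/2)·(0.637685 + 0.505795) = 0.298620
p(1.38) ≈ 0.2986

0.2986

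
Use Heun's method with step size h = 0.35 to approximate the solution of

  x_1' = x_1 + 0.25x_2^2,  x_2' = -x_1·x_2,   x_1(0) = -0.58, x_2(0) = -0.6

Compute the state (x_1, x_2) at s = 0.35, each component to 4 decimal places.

-0.7745, -0.7558

Heun on (x_1,x_2): k1 = f(s_n, state_n); k2 = f(s_n + h, state_n + h·k1); state_{n+1} = state_n + (h/2)·(k1 + k2).
0.000000: (-0.580000, -0.600000)
  k1 = (-0.490000, -0.348000)
  predictor → (-0.751500, -0.721800)
  k2 = (-0.621251, -0.542433)
  → (-0.774469, -0.755826)
(x_1(0.35), x_2(0.35)) ≈ (-0.7745, -0.7558)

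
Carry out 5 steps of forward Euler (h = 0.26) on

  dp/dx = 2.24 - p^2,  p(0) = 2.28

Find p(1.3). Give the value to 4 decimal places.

Euler: p_{n+1} = p_n + h·f(x_n, p_n).
x=0.000000, p=2.280000: f=-2.958400 → p ← 2.280000 + 0.26·(-2.958400) = 1.510816
x=0.260000, p=1.510816: f=-0.042565 → p ← 1.510816 + 0.26·(-0.042565) = 1.499749
x=0.520000, p=1.499749: f=-0.009247 → p ← 1.499749 + 0.26·(-0.009247) = 1.497345
x=0.780000, p=1.497345: f=-0.002041 → p ← 1.497345 + 0.26·(-0.002041) = 1.496814
x=1.040000, p=1.496814: f=-0.000452 → p ← 1.496814 + 0.26·(-0.000452) = 1.496696
p(1.3) ≈ 1.4967

1.4967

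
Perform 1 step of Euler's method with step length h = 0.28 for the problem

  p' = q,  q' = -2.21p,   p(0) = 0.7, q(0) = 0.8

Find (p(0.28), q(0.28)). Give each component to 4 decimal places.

0.9240, 0.3668

Euler on (p,q): p_{n+1} = p_n + h·p', q_{n+1} = q_n + h·q'.
0.000000: (0.700000, 0.800000); f=(0.800000, -1.547000) → (0.924000, 0.366840)
(p(0.28), q(0.28)) ≈ (0.9240, 0.3668)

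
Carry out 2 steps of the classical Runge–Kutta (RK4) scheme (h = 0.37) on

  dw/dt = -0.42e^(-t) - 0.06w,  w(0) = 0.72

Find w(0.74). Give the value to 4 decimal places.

0.4745

RK4: k1 = f(t_n, w_n); k2 = f(t_n + h/2, w_n + (h/2)·k1); k3 = f(t_n + h/2, w_n + (h/2)·k2); k4 = f(t_n + h, w_n + h·k3); w_{n+1} = w_n + (h/6)·(k1 + 2k2 + 2k3 + k4).
t=0.000000, w=0.720000:
  k1 = f(0.000000, 0.720000) = -0.463200
  k2 = f(0.185000, 0.634308) = -0.387122
  k3 = f(0.185000, 0.648382) = -0.387967
  k4 = f(0.370000, 0.576452) = -0.324696
  w ← 0.720000 + (0.37/6)·(k1 + 2k2 + 2k3 + k4) = 0.575819
t=0.370000, w=0.575819:
  k1 = f(0.370000, 0.575819) = -0.324658
  k2 = f(0.555000, 0.515757) = -0.272056
  k3 = f(0.555000, 0.525488) = -0.272640
  k4 = f(0.740000, 0.474942) = -0.228884
  w ← 0.575819 + (0.37/6)·(k1 + 2k2 + 2k3 + k4) = 0.474505
w(0.74) ≈ 0.4745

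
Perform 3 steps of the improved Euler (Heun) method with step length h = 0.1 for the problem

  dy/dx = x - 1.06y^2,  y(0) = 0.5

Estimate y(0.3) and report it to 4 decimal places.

0.4728

Heun: k1 = f(x_n, y_n); k2 = f(x_n + h, y_n + h·k1); y_{n+1} = y_n + (h/2)·(k1 + k2).
x=0.000000, y=0.500000:
  k1 = f(0.000000, 0.500000) = -0.265000
  k2 = f(0.100000, 0.473500) = -0.137654
  y ← 0.500000 + (0.1/2)·(-0.265000 + (-0.137654)) = 0.479867
x=0.100000, y=0.479867:
  k1 = f(0.100000, 0.479867) = -0.144089
  k2 = f(0.200000, 0.465458) = -0.029651
  y ← 0.479867 + (0.1/2)·(-0.144089 + (-0.029651)) = 0.471180
x=0.200000, y=0.471180:
  k1 = f(0.200000, 0.471180) = -0.035332
  k2 = f(0.300000, 0.467647) = 0.068185
  y ← 0.471180 + (0.1/2)·(-0.035332 + 0.068185) = 0.472823
y(0.3) ≈ 0.4728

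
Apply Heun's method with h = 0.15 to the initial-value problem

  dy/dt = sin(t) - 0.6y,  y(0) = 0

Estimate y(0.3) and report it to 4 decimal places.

Heun: k1 = f(t_n, y_n); k2 = f(t_n + h, y_n + h·k1); y_{n+1} = y_n + (h/2)·(k1 + k2).
t=0.000000, y=0.000000:
  k1 = f(0.000000, 0.000000) = 0.000000
  k2 = f(0.150000, 0.000000) = 0.149438
  y ← 0.000000 + (0.15/2)·(0.000000 + 0.149438) = 0.011208
t=0.150000, y=0.011208:
  k1 = f(0.150000, 0.011208) = 0.142713
  k2 = f(0.300000, 0.032615) = 0.275951
  y ← 0.011208 + (0.15/2)·(0.142713 + 0.275951) = 0.042608
y(0.3) ≈ 0.0426

0.0426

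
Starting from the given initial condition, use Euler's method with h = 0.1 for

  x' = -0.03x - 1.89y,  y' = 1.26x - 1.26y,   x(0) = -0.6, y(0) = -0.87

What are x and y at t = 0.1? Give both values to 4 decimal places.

Euler on (x,y): x_{n+1} = x_n + h·x', y_{n+1} = y_n + h·y'.
0.000000: (-0.600000, -0.870000); f=(1.662300, 0.340200) → (-0.433770, -0.835980)
(x(0.1), y(0.1)) ≈ (-0.4338, -0.8360)

-0.4338, -0.8360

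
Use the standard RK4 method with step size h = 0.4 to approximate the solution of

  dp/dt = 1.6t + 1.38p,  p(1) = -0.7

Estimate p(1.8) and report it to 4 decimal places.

0.9906

RK4: k1 = f(t_n, p_n); k2 = f(t_n + h/2, p_n + (h/2)·k1); k3 = f(t_n + h/2, p_n + (h/2)·k2); k4 = f(t_n + h, p_n + h·k3); p_{n+1} = p_n + (h/6)·(k1 + 2k2 + 2k3 + k4).
t=1.000000, p=-0.700000:
  k1 = f(1.000000, -0.700000) = 0.634000
  k2 = f(1.200000, -0.573200) = 1.128984
  k3 = f(1.200000, -0.474203) = 1.265600
  k4 = f(1.400000, -0.193760) = 1.972611
  p ← -0.700000 + (0.4/6)·(k1 + 2k2 + 2k3 + k4) = -0.206948
t=1.400000, p=-0.206948:
  k1 = f(1.400000, -0.206948) = 1.954412
  k2 = f(1.600000, 0.183934) = 2.813829
  k3 = f(1.600000, 0.355818) = 3.051028
  k4 = f(1.800000, 1.013463) = 4.278579
  p ← -0.206948 + (0.4/6)·(k1 + 2k2 + 2k3 + k4) = 0.990566
p(1.8) ≈ 0.9906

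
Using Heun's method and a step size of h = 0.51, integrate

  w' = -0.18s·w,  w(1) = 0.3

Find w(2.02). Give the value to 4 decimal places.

0.2275

Heun: k1 = f(s_n, w_n); k2 = f(s_n + h, w_n + h·k1); w_{n+1} = w_n + (h/2)·(k1 + k2).
s=1.000000, w=0.300000:
  k1 = f(1.000000, 0.300000) = -0.054000
  k2 = f(1.510000, 0.272460) = -0.074055
  w ← 0.300000 + (0.51/2)·(-0.054000 + (-0.074055)) = 0.267346
s=1.510000, w=0.267346:
  k1 = f(1.510000, 0.267346) = -0.072665
  k2 = f(2.020000, 0.230287) = -0.083732
  w ← 0.267346 + (0.51/2)·(-0.072665 + (-0.083732)) = 0.227465
w(2.02) ≈ 0.2275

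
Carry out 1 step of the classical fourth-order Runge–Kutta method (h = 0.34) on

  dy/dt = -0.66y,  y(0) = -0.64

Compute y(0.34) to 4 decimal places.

-0.5114

RK4: k1 = f(t_n, y_n); k2 = f(t_n + h/2, y_n + (h/2)·k1); k3 = f(t_n + h/2, y_n + (h/2)·k2); k4 = f(t_n + h, y_n + h·k3); y_{n+1} = y_n + (h/6)·(k1 + 2k2 + 2k3 + k4).
t=0.000000, y=-0.640000:
  k1 = f(0.000000, -0.640000) = 0.422400
  k2 = f(0.170000, -0.568192) = 0.375007
  k3 = f(0.170000, -0.576249) = 0.380324
  k4 = f(0.340000, -0.510690) = 0.337055
  y ← -0.640000 + (0.34/6)·(k1 + 2k2 + 2k3 + k4) = -0.511360
y(0.34) ≈ -0.5114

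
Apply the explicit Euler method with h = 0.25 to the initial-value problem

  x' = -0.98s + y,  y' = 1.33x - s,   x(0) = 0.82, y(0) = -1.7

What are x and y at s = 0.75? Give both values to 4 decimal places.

-0.4852, -1.4912

Euler on (x,y): x_{n+1} = x_n + h·x', y_{n+1} = y_n + h·y'.
0.000000: (0.820000, -1.700000); f=(-1.700000, 1.090600) → (0.395000, -1.427350)
0.250000: (0.395000, -1.427350); f=(-1.672350, 0.275350) → (-0.023087, -1.358512)
0.500000: (-0.023087, -1.358512); f=(-1.848512, -0.530706) → (-0.485216, -1.491189)
(x(0.75), y(0.75)) ≈ (-0.4852, -1.4912)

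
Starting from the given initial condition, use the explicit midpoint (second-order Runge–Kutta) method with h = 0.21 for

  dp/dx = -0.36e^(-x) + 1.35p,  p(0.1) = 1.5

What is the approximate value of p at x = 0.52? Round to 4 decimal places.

Midpoint: k1 = f(x_n, p_n); k2 = f(x_n + h/2, p_n + (h/2)·k1); p_{n+1} = p_n + h·k2.
x=0.100000, p=1.500000:
  k1 = f(0.100000, 1.500000) = 1.699259
  k2 = f(0.205000, 1.678422) = 1.972597
  p ← 1.500000 + 0.21·1.972597 = 1.914245
x=0.310000, p=1.914245:
  k1 = f(0.310000, 1.914245) = 2.320190
  k2 = f(0.415000, 2.157865) = 2.675396
  p ← 1.914245 + 0.21·2.675396 = 2.476078
p(0.52) ≈ 2.4761

2.4761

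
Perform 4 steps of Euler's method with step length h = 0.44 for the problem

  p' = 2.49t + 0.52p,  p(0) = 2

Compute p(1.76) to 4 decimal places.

Euler: p_{n+1} = p_n + h·f(t_n, p_n).
t=0.000000, p=2.000000: f=1.040000 → p ← 2.000000 + 0.44·1.040000 = 2.457600
t=0.440000, p=2.457600: f=2.373552 → p ← 2.457600 + 0.44·2.373552 = 3.501963
t=0.880000, p=3.501963: f=4.012221 → p ← 3.501963 + 0.44·4.012221 = 5.267340
t=1.320000, p=5.267340: f=6.025817 → p ← 5.267340 + 0.44·6.025817 = 7.918699
p(1.76) ≈ 7.9187

7.9187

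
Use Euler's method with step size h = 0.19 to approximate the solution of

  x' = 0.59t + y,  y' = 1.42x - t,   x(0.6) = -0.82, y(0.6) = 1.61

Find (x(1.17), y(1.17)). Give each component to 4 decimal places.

0.1846, 0.7866

Euler on (x,y): x_{n+1} = x_n + h·x', y_{n+1} = y_n + h·y'.
0.600000: (-0.820000, 1.610000); f=(1.964000, -1.764400) → (-0.446840, 1.274764)
0.790000: (-0.446840, 1.274764); f=(1.740864, -1.424513) → (-0.116076, 1.004107)
0.980000: (-0.116076, 1.004107); f=(1.582307, -1.144828) → (0.184562, 0.786589)
(x(1.17), y(1.17)) ≈ (0.1846, 0.7866)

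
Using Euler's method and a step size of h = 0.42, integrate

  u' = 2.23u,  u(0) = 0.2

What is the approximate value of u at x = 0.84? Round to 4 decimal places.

Euler: u_{n+1} = u_n + h·f(x_n, u_n).
x=0.000000, u=0.200000: f=0.446000 → u ← 0.200000 + 0.42·0.446000 = 0.387320
x=0.420000, u=0.387320: f=0.863724 → u ← 0.387320 + 0.42·0.863724 = 0.750084
u(0.84) ≈ 0.7501

0.7501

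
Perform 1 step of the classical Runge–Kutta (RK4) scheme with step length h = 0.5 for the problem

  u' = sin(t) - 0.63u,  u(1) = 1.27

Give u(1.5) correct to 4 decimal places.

RK4: k1 = f(t_n, u_n); k2 = f(t_n + h/2, u_n + (h/2)·k1); k3 = f(t_n + h/2, u_n + (h/2)·k2); k4 = f(t_n + h, u_n + h·k3); u_{n+1} = u_n + (h/6)·(k1 + 2k2 + 2k3 + k4).
t=1.000000, u=1.270000:
  k1 = f(1.000000, 1.270000) = 0.041371
  k2 = f(1.250000, 1.280343) = 0.142369
  k3 = f(1.250000, 1.305592) = 0.126462
  k4 = f(1.500000, 1.333231) = 0.157560
  u ← 1.270000 + (0.5/6)·(k1 + 2k2 + 2k3 + k4) = 1.331383
u(1.5) ≈ 1.3314

1.3314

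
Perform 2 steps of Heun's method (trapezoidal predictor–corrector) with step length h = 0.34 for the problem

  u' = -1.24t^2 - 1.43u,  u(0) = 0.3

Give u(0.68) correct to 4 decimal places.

-0.0056

Heun: k1 = f(t_n, u_n); k2 = f(t_n + h, u_n + h·k1); u_{n+1} = u_n + (h/2)·(k1 + k2).
t=0.000000, u=0.300000:
  k1 = f(0.000000, 0.300000) = -0.429000
  k2 = f(0.340000, 0.154140) = -0.363764
  u ← 0.300000 + (0.34/2)·(-0.429000 + (-0.363764)) = 0.165230
t=0.340000, u=0.165230:
  k1 = f(0.340000, 0.165230) = -0.379623
  k2 = f(0.680000, 0.036158) = -0.625082
  u ← 0.165230 + (0.34/2)·(-0.379623 + (-0.625082)) = -0.005570
u(0.68) ≈ -0.0056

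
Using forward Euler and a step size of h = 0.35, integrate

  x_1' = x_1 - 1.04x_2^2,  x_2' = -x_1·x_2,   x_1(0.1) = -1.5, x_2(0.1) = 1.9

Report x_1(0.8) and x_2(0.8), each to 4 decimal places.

Euler on (x_1,x_2): x_1_{n+1} = x_1_n + h·x_1', x_2_{n+1} = x_2_n + h·x_2'.
0.100000: (-1.500000, 1.900000); f=(-5.254400, 2.850000) → (-3.339040, 2.897500)
0.450000: (-3.339040, 2.897500); f=(-12.070366, 9.674868) → (-7.563668, 6.283704)
(x_1(0.8), x_2(0.8)) ≈ (-7.5637, 6.2837)

-7.5637, 6.2837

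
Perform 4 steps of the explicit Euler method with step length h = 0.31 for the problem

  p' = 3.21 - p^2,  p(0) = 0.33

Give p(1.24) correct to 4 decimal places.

Euler: p_{n+1} = p_n + h·f(x_n, p_n).
x=0.000000, p=0.330000: f=3.101100 → p ← 0.330000 + 0.31·3.101100 = 1.291341
x=0.310000, p=1.291341: f=1.542438 → p ← 1.291341 + 0.31·1.542438 = 1.769497
x=0.620000, p=1.769497: f=0.078881 → p ← 1.769497 + 0.31·0.078881 = 1.793950
x=0.930000, p=1.793950: f=-0.008256 → p ← 1.793950 + 0.31·(-0.008256) = 1.791390
p(1.24) ≈ 1.7914

1.7914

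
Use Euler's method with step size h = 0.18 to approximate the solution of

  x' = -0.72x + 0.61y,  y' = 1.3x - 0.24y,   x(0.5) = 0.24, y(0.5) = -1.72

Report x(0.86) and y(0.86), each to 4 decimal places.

-0.1571, -1.5162

Euler on (x,y): x_{n+1} = x_n + h·x', y_{n+1} = y_n + h·y'.
0.500000: (0.240000, -1.720000); f=(-1.222000, 0.724800) → (0.020040, -1.589536)
0.680000: (0.020040, -1.589536); f=(-0.984046, 0.407541) → (-0.157088, -1.516179)
(x(0.86), y(0.86)) ≈ (-0.1571, -1.5162)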